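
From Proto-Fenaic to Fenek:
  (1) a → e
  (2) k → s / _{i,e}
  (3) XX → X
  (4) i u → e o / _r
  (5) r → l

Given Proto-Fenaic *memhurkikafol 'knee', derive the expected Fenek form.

memholsisefol

Fenek: start from *memhurkikafol.
  rule 1 (vowel merger): memhurkikafol → memhurkikefol
  rule 2 (palatalisation): memhurkikefol → memhursisefol
  rule 3: no change — memhursisefol
  rule 4 (pre-rhotic lowering): memhursisefol → memhorsisefol
  rule 5 (unconditioned shift): memhorsisefol → memholsisefol
  ⇒ Fenek memholsisefol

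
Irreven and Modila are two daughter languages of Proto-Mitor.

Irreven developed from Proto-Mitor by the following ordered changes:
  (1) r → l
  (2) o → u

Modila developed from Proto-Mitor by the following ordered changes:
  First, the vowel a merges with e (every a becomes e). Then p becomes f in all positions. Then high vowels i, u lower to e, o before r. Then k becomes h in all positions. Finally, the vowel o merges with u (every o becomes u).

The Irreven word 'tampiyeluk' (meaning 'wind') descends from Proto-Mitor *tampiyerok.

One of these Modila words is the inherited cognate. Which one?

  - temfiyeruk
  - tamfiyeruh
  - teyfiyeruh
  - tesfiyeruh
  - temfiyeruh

temfiyeruh

Modila: *tampiyerok
  tampiyerok → tempiyerok   [vowel merger]
  tempiyerok → temfiyerok   [unconditioned shift]
  temfiyerok (rule 3 does not apply)
  temfiyerok → temfiyeroh   [unconditioned shift]
  temfiyeroh → temfiyeruh   [vowel merger]
  giving Modila temfiyeruh.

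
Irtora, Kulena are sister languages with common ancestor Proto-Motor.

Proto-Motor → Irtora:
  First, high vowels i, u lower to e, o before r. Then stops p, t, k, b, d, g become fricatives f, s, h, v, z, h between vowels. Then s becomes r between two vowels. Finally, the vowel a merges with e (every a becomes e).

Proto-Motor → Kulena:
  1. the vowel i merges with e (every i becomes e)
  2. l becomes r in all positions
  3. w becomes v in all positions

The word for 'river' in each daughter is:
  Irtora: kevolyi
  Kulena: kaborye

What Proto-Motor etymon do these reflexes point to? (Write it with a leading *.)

Position 2: Irtora has e, Kulena has a. Kulena preserves a here (none of its changes turn any other segment into a), so the proto-segment is *a.
Position 5: Irtora has l, Kulena has r. Irtora preserves l here (none of its changes turn any other segment into l), so the proto-segment is *l.
Position 7: Irtora has i, Kulena has e. Irtora preserves i here (none of its changes turn any other segment into i), so the proto-segment is *i.
This points to *kabolyi. Verify forward in each daughter:
Irtora: start from *kabolyi.
  rule 1: no change — kabolyi
  rule 2 (intervocalic lenition): kabolyi → kavolyi
  rule 3: no change — kavolyi
  rule 4 (vowel merger): kavolyi → kevolyi
  ⇒ Irtora kevolyi
Kulena: start from *kabolyi.
  rule 1 (vowel merger): kabolyi → kabolye
  rule 2 (unconditioned shift): kabolye → kaborye
  rule 3: no change — kaborye
  ⇒ Kulena kaborye
Only *kabolyi yields all of Irtora kevolyi, Kulena kaborye.

*kabolyi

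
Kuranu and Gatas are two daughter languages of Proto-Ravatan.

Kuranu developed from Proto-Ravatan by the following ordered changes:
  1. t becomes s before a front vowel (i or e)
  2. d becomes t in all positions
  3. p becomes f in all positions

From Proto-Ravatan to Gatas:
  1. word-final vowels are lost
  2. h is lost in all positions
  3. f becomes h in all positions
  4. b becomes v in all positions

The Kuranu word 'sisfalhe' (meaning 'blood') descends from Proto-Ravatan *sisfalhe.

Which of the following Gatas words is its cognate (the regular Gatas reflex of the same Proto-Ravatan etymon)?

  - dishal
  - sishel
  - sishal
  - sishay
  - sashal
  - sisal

Gatas: *sisfalhe > sisfalh > sisfal > sishal  (by apocope, h-loss, unconditioned shift)
Among the options, 'sishal' alone shows every Gatas change applied in order.

sishal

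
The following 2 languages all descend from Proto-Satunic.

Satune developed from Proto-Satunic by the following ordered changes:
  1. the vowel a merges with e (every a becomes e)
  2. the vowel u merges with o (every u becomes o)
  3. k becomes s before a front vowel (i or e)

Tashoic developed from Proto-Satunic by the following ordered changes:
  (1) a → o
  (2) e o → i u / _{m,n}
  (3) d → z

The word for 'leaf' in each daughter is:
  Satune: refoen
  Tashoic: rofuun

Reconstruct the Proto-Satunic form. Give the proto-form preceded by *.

Position 2: Satune has e, Tashoic has o. Taking the neighbouring segments as reconstructed: Satune e could go back to *a or *e; Tashoic o could go back to *a or *o — the one source consistent with every daughter is *a.
Position 4: Satune has o, Tashoic has u. Taking the neighbouring segments as reconstructed: Satune o could go back to *o or *u; Tashoic u can only go back to *u — the one source consistent with every daughter is *u.
Verify the candidate proto-form against each daughter:
Satune: *rafuan > refuen > refoen  (by vowel merger, vowel merger)
Tashoic: *rafuan
  rafuan → rofuon   [vowel merger]
  rofuon → rofuun   [pre-nasal raising]
  rofuun (rule 3 does not apply)
  giving Tashoic rofuun.
*rafuan is the unique common source.

*rafuan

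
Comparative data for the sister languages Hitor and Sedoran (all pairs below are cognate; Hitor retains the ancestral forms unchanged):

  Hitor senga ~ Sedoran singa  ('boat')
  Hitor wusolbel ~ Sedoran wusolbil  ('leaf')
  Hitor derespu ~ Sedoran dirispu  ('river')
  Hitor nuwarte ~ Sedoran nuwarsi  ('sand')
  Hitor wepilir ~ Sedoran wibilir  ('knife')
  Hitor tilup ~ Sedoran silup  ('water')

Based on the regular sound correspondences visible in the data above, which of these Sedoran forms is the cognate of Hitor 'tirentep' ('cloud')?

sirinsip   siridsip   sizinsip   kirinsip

tilup ~ silup — Hitor t corresponds to Sedoran s word-initially before a front vowel.
senga ~ singa — Hitor e corresponds to Sedoran i after a consonant, before a nasal.
nuwarte ~ nuwarsi — Hitor t corresponds to Sedoran s after a consonant, before a front vowel.
wepilir ~ wibilir — Hitor e corresponds to Sedoran i after a consonant, before a labial obstruent.
Applying these to Hitor 'tirentep':
  tirentep → sirentep   (t→s word-initially before a front vowel)
  sirentep → sirintep   (e→i after a consonant, before a nasal)
  sirintep → sirinsep   (t→s after a consonant, before a front vowel)
  sirinsep → sirinsip   (e→i after a consonant, before a labial obstruent)
So the Sedoran cognate is 'sirinsip'.

sirinsip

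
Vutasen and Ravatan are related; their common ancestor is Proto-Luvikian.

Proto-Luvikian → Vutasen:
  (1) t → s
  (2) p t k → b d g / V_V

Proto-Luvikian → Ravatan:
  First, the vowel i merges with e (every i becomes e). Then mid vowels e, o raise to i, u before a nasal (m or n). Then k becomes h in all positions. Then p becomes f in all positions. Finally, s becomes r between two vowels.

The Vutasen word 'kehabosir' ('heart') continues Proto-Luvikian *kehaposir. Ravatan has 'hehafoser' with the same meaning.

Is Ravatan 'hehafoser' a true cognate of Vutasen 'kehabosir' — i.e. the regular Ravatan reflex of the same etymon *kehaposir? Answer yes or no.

Derive the expected Ravatan reflex of *kehaposir:
Ravatan: start from *kehaposir.
  rule 1 (vowel merger): kehaposir → kehaposer
  rule 2: no change — kehaposer
  rule 3 (unconditioned shift): kehaposer → hehaposer
  rule 4 (unconditioned shift): hehaposer → hehafoser
  rule 5 (rhotacism): hehafoser → hehaforer
  ⇒ Ravatan hehaforer
The regular Ravatan reflex would be 'hehaforer', but the attested form is 'hehafoser'. The correspondence is irregular, so they are not cognates (the Ravatan form has a different source).

no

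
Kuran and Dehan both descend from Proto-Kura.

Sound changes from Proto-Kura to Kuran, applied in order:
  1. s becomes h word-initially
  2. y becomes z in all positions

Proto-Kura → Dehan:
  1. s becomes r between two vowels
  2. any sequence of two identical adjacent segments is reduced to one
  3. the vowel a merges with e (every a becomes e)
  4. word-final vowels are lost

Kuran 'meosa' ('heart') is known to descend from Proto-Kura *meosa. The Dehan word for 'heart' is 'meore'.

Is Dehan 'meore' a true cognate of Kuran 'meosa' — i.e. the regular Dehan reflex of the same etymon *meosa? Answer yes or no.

no

Derive the expected Dehan reflex of *meosa:
Dehan: *meosa
  meosa → meora   [rhotacism]
  meora (rule 2 does not apply)
  meora → meore   [vowel merger]
  meore → meor   [apocope]
  giving Dehan meor.
The regular Dehan reflex would be 'meor', but the attested form is 'meore'. The correspondence is irregular, so they are not cognates (the Dehan form has a different source).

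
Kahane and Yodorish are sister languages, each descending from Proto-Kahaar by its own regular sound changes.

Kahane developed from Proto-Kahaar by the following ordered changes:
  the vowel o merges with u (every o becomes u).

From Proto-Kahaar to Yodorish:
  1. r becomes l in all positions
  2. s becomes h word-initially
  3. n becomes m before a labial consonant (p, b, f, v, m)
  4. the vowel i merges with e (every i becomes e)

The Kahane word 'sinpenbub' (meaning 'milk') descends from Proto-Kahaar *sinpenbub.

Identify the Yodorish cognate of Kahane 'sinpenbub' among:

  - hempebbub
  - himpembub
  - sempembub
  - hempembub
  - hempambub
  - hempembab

hempembub

Yodorish: start from *sinpenbub.
  rule 1: no change — sinpenbub
  rule 2 (debuccalisation): sinpenbub → hinpenbub
  rule 3 (nasal place assimilation): hinpenbub → himpembub
  rule 4 (vowel merger): himpembub → hempembub
  ⇒ Yodorish hempembub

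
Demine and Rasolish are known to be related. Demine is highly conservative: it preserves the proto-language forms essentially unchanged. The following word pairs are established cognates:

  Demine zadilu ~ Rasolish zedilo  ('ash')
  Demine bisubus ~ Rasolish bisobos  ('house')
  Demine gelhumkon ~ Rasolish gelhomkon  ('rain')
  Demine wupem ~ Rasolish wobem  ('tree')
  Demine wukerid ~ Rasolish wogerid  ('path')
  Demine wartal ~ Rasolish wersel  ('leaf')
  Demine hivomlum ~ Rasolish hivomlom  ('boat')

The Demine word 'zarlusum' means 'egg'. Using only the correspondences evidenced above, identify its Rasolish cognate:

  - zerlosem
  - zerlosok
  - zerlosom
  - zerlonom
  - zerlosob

wartal ~ wersel — Demine a corresponds to Rasolish e after a consonant, before r.
bisubus ~ bisobos, wukerid ~ wogerid — Demine u corresponds to Rasolish o after a consonant, before a consonant other than r, m, n, p, b, f, v.
gelhumkon ~ gelhomkon, hivomlum ~ hivomlom — Demine u corresponds to Rasolish o after a consonant, before a nasal.
Applying these to Demine 'zarlusum':
  zarlusum → zerlusum   (a→e after a consonant, before r)
  zerlusum → zerlosum   (u→o after a consonant, before a consonant other than r, m, n, p, b, f, v)
  zerlosum → zerlosom   (u→o after a consonant, before a nasal)
So the Rasolish cognate is 'zerlosom'.

zerlosom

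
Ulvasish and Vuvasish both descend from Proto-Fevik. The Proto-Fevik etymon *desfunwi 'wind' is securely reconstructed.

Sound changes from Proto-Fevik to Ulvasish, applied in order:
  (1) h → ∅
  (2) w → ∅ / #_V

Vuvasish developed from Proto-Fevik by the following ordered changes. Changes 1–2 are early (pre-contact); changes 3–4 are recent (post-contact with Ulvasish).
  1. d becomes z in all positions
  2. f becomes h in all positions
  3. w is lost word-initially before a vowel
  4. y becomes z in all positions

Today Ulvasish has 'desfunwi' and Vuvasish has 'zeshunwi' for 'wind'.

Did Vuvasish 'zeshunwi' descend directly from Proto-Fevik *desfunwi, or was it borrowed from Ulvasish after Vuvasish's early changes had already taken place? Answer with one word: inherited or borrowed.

inherited

If inherited, *desfunwi would pass through all of Vuvasish's changes:
Vuvasish: *desfunwi > zesfunwi > zeshunwi  (by unconditioned shift, unconditioned shift)
If borrowed from Ulvasish 'desfunwi' after the early changes, it would undergo only the recent ones:
  rule 3 (glide loss): no change (desfunwi)
  rule 4 (unconditioned shift): no change (desfunwi)
  ⇒ as a loan: desfunwi
Vuvasish 'zeshunwi' matches the inherited outcome exactly, so it is an inherited cognate, not a loan.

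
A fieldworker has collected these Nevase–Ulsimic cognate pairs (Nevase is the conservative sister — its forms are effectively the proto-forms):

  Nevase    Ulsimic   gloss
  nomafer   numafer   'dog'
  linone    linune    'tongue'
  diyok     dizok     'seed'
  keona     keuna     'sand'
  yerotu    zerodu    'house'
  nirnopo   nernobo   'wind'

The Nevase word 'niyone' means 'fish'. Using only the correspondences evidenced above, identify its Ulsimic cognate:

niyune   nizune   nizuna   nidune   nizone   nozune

nizune

diyok ~ dizok — Nevase y corresponds to Ulsimic z between vowels (before a back vowel).
linone ~ linune — Nevase o corresponds to Ulsimic u after a consonant, before a nasal.
Applying these to Nevase 'niyone':
  niyone → nizone   (y→z between vowels (before a back vowel))
  nizone → nizune   (o→u after a consonant, before a nasal)
So the Ulsimic cognate is 'nizune'.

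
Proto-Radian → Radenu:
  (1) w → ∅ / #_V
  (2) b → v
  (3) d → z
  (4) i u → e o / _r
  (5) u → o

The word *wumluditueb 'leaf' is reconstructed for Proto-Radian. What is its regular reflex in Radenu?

omlozitoev

Radenu: *wumluditueb > umluditueb > umludituev > umluzituev > omlozitoev  (by glide loss, unconditioned shift, unconditioned shift, vowel merger)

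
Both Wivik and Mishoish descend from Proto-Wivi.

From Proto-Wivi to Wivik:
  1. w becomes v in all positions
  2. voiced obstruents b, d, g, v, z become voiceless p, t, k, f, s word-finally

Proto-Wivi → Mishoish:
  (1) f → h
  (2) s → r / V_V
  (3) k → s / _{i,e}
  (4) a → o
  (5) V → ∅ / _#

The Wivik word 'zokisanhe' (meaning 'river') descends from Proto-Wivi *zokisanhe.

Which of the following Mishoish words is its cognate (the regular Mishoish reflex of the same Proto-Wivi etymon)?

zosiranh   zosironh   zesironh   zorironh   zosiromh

Mishoish: start from *zokisanhe.
  rule 1: no change — zokisanhe
  rule 2 (rhotacism): zokisanhe → zokiranhe
  rule 3 (palatalisation): zokiranhe → zosiranhe
  rule 4 (vowel merger): zosiranhe → zosironhe
  rule 5 (apocope): zosironhe → zosironh
  ⇒ Mishoish zosironh

zosironh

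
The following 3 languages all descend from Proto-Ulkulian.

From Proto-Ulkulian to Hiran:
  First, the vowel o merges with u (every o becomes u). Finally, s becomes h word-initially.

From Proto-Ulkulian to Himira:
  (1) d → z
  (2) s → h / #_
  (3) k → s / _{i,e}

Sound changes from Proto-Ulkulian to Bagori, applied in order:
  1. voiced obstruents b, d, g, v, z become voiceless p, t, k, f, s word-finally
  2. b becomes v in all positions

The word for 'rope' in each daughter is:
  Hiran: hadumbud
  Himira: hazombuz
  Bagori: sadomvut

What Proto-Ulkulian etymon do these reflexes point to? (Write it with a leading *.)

*sadombud

Position 4: Hiran has u, Himira has o, Bagori has o. Himira preserves o here (none of its changes turn any other segment into o), so the proto-segment is *o.
Position 3: Hiran has d, Himira has z, Bagori has d. Hiran preserves d here (none of its changes turn any other segment into d), so the proto-segment is *d.
Position 8: Hiran has d, Himira has z, Bagori has t. Hiran preserves d here (none of its changes turn any other segment into d), so the proto-segment is *d.
This points to *sadombud. Verify forward in each daughter:
Hiran: *sadombud > sadumbud > hadumbud  (by vowel merger, debuccalisation)
Himira: *sadombud
  sadombud → sazombuz   [unconditioned shift]
  sazombuz → hazombuz   [debuccalisation]
  hazombuz (rule 3 does not apply)
  giving Himira hazombuz.
Bagori: *sadombud
  sadombud → sadombut   [final devoicing]
  sadombut → sadomvut   [unconditioned shift]
  giving Bagori sadomvut.
No other proto-form is consistent with every reflex, so the reconstruction is *sadombud.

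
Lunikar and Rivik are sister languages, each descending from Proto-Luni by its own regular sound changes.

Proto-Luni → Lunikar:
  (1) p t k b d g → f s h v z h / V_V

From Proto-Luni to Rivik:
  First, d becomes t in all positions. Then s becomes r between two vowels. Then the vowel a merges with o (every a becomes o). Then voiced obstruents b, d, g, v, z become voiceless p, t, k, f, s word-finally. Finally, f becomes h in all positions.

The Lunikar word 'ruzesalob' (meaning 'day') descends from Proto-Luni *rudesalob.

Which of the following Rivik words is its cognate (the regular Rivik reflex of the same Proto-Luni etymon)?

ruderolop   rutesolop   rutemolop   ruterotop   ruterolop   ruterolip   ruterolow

Rivik: *rudesalob
  rudesalob → rutesalob   [unconditioned shift]
  rutesalob → ruteralob   [rhotacism]
  ruteralob → ruterolob   [vowel merger]
  ruterolob → ruterolop   [final devoicing]
  ruterolop (rule 5 does not apply)
  giving Rivik ruterolop.

ruterolop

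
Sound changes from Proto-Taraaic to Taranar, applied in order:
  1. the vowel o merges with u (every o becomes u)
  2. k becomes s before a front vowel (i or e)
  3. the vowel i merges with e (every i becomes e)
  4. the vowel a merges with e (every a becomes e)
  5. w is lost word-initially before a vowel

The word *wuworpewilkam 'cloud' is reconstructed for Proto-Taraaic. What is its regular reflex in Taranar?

Taranar: *wuworpewilkam
  wuworpewilkam → wuwurpewilkam   [vowel merger]
  wuwurpewilkam (rule 2 does not apply)
  wuwurpewilkam → wuwurpewelkam   [vowel merger]
  wuwurpewelkam → wuwurpewelkem   [vowel merger]
  wuwurpewelkem → uwurpewelkem   [glide loss]
  giving Taranar uwurpewelkem.

uwurpewelkem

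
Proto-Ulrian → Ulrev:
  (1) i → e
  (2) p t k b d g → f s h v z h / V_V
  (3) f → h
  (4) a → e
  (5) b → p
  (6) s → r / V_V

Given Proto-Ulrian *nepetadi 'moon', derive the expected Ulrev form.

Ulrev: *nepetadi > nepetade > nefesaze > nehesaze > neheseze > nehereze  (by vowel merger, intervocalic lenition, unconditioned shift, vowel merger, rhotacism)

nehereze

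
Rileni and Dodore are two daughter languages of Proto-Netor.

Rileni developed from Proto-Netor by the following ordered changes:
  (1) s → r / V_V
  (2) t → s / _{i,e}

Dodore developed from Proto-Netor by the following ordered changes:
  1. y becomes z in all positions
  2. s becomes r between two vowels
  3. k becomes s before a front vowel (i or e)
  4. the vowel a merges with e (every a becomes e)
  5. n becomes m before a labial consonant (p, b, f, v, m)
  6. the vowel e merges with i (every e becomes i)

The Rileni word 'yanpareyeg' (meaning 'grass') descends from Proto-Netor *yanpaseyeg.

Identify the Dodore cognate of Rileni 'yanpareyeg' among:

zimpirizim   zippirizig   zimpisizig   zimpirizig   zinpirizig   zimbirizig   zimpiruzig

Dodore: *yanpaseyeg
  yanpaseyeg → zanpasezeg   [unconditioned shift]
  zanpasezeg → zanparezeg   [rhotacism]
  zanparezeg (rule 3 does not apply)
  zanparezeg → zenperezeg   [vowel merger]
  zenperezeg → zemperezeg   [nasal place assimilation]
  zemperezeg → zimpirizig   [vowel merger]
  giving Dodore zimpirizig.

zimpirizig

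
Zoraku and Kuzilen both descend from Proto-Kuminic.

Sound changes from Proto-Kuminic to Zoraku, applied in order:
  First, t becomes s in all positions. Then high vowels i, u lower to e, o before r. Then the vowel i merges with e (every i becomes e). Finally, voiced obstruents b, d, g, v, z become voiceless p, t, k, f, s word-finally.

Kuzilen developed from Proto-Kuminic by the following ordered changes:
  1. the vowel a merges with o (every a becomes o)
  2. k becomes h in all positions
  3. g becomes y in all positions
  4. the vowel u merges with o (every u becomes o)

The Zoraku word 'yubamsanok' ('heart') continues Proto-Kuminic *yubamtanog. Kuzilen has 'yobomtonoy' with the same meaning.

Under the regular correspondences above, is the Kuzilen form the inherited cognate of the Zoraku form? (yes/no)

Derive the expected Kuzilen reflex of *yubamtanog:
Kuzilen: *yubamtanog
  yubamtanog → yubomtonog   [vowel merger]
  yubomtonog (rule 2 does not apply)
  yubomtonog → yubomtonoy   [unconditioned shift]
  yubomtonoy → yobomtonoy   [vowel merger]
  giving Kuzilen yobomtonoy.
Kuzilen 'yobomtonoy' matches the regular reflex exactly, so the pair is cognate.

yes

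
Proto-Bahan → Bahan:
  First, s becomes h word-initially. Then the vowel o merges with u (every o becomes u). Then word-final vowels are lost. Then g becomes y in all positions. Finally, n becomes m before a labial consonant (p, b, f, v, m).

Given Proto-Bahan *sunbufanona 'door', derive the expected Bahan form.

Bahan: *sunbufanona
  sunbufanona → hunbufanona   [debuccalisation]
  hunbufanona → hunbufanuna   [vowel merger]
  hunbufanuna → hunbufanun   [apocope]
  hunbufanun (rule 4 does not apply)
  hunbufanun → humbufanun   [nasal place assimilation]
  giving Bahan humbufanun.

humbufanun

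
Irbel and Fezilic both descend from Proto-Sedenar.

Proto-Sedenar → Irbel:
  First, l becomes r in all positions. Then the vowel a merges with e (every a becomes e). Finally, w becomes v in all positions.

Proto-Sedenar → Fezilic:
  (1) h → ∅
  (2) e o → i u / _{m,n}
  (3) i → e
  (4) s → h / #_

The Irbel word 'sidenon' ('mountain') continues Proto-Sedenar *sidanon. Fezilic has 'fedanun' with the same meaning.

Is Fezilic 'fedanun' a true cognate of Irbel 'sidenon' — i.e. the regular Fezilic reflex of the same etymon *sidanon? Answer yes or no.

Derive the expected Fezilic reflex of *sidanon:
Fezilic: *sidanon
  sidanon (rule 1 does not apply)
  sidanon → sidanun   [pre-nasal raising]
  sidanun → sedanun   [vowel merger]
  sedanun → hedanun   [debuccalisation]
  giving Fezilic hedanun.
The regular Fezilic reflex would be 'hedanun', but the attested form is 'fedanun'. The correspondence is irregular, so they are not cognates (the Fezilic form has a different source).

no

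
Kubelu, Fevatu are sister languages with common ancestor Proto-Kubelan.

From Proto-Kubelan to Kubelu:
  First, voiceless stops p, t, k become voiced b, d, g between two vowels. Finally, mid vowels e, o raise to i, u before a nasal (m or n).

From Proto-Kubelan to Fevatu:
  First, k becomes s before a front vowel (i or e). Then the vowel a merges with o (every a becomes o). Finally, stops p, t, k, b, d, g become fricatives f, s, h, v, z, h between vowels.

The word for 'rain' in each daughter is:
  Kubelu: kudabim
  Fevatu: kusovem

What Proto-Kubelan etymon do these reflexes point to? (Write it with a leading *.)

*kutabem

Position 5: Kubelu has b, Fevatu has v. Taking the neighbouring segments as reconstructed: Kubelu b could go back to *p or *b; Fevatu v could go back to *b or *v — the one source consistent with every daughter is *b.
Position 6: Kubelu has i, Fevatu has e. Fevatu preserves e here (none of its changes turn any other segment into e), so the proto-segment is *e.
Position 4: Kubelu has a, Fevatu has o. Kubelu preserves a here (none of its changes turn any other segment into a), so the proto-segment is *a.
This points to *kutabem. Verify forward in each daughter:
Kubelu: *kutabem
  kutabem → kudabem   [intervocalic voicing]
  kudabem → kudabim   [pre-nasal raising]
  giving Kubelu kudabim.
Fevatu: *kutabem > kutobem > kusovem  (by vowel merger, intervocalic lenition)
Only *kutabem yields all of Kubelu kudabim, Fevatu kusovem.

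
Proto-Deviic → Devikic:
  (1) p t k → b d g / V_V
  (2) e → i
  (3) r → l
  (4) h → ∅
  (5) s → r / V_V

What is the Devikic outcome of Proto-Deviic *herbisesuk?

Devikic: *herbisesuk > hirbisisuk > hilbisisuk > ilbisisuk > ilbiriruk  (by vowel merger, unconditioned shift, h-loss, rhotacism)

ilbiriruk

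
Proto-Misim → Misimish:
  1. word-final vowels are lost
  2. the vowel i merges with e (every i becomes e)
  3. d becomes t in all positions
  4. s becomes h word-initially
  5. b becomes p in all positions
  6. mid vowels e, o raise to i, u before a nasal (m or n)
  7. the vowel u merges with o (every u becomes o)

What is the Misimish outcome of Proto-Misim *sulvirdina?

Misimish: start from *sulvirdina.
  rule 1 (apocope): sulvirdina → sulvirdin
  rule 2 (vowel merger): sulvirdin → sulverden
  rule 3 (unconditioned shift): sulverden → sulverten
  rule 4 (debuccalisation): sulverten → hulverten
  rule 5: no change — hulverten
  rule 6 (pre-nasal raising): hulverten → hulvertin
  rule 7 (vowel merger): hulvertin → holvertin
  ⇒ Misimish holvertin

holvertin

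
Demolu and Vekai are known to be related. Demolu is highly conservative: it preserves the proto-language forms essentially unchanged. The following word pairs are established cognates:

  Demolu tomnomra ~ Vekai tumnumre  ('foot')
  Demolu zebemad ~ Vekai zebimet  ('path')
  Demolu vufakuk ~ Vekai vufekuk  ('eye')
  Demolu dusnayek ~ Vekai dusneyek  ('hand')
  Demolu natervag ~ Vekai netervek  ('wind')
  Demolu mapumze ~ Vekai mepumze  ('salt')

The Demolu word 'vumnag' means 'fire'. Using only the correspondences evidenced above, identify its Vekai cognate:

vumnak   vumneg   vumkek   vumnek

zebemad ~ zebimet, vufakuk ~ vufekuk — Demolu a corresponds to Vekai e after a consonant, before a consonant other than r, m, n, p, b, f, v.
natervag ~ netervek — Demolu g corresponds to Vekai k word-finally.
Applying these to Demolu 'vumnag':
  vumnag → vumneg   (a→e after a consonant, before a consonant other than r, m, n, p, b, f, v)
  vumneg → vumnek   (g→k word-finally)
So the Vekai cognate is 'vumnek'.

vumnek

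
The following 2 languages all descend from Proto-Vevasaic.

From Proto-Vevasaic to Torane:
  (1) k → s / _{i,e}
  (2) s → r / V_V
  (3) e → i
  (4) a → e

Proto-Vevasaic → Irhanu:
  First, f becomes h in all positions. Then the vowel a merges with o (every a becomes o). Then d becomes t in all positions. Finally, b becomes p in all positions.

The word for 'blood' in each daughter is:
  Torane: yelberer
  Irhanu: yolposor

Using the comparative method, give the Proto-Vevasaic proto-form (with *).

*yalbasar

Position 6: Torane has r, Irhanu has s. Irhanu preserves s here (none of its changes turn any other segment into s), so the proto-segment is *s.
Position 5: Torane has e, Irhanu has o. In Torane, e can only continue *a, so the proto-segment is *a.
Position 7: Torane has e, Irhanu has o. In Torane, e can only continue *a, so the proto-segment is *a.
This points to *yalbasar. Verify forward in each daughter:
Torane: *yalbasar > yalbarar > yelberer  (by rhotacism, vowel merger)
Irhanu: *yalbasar
  yalbasar (rule 1 does not apply)
  yalbasar → yolbosor   [vowel merger]
  yolbosor (rule 3 does not apply)
  yolbosor → yolposor   [unconditioned shift]
  giving Irhanu yolposor.
Only *yalbasar yields all of Torane yelberer, Irhanu yolposor.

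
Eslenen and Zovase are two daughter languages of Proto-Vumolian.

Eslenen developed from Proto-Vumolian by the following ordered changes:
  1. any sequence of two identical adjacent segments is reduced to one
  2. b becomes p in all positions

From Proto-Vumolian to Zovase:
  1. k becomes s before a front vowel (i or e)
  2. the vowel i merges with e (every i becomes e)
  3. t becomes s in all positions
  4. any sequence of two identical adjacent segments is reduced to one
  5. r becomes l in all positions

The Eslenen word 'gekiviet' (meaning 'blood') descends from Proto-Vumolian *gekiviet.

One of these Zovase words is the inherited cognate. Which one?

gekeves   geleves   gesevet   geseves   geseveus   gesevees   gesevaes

geseves

Zovase: *gekiviet
  gekiviet → gesiviet   [palatalisation]
  gesiviet → geseveet   [vowel merger]
  geseveet → gesevees   [unconditioned shift]
  gesevees → geseves   [degemination]
  geseves (rule 5 does not apply)
  giving Zovase geseves.
Among the options, 'geseves' alone shows every Zovase change applied in order.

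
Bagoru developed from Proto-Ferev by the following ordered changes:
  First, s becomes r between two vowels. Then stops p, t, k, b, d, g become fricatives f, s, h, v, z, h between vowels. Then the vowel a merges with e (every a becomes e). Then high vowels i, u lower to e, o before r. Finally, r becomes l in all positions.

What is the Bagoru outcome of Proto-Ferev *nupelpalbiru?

nufelpelbelu

Bagoru: *nupelpalbiru
  nupelpalbiru (rule 1 does not apply)
  nupelpalbiru → nufelpalbiru   [intervocalic lenition]
  nufelpalbiru → nufelpelbiru   [vowel merger]
  nufelpelbiru → nufelpelberu   [pre-rhotic lowering]
  nufelpelberu → nufelpelbelu   [unconditioned shift]
  giving Bagoru nufelpelbelu.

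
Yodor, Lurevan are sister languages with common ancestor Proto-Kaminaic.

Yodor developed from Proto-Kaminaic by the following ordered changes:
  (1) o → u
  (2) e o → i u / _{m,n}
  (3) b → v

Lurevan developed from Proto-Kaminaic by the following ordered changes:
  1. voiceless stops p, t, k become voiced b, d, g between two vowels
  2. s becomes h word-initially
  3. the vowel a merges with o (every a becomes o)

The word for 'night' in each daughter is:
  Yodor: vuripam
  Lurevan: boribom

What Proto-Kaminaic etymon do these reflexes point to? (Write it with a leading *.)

*boripam

Position 6: Yodor has a, Lurevan has o. Yodor preserves a here (none of its changes turn any other segment into a), so the proto-segment is *a.
Position 2: Yodor has u, Lurevan has o. Taking the neighbouring segments as reconstructed: Yodor u could go back to *o or *u; Lurevan o could go back to *a or *o — the one source consistent with every daughter is *o.
Position 1: Yodor has v, Lurevan has b. Taking the neighbouring segments as reconstructed: Yodor v could go back to *b or *v; Lurevan b can only go back to *b — the one source consistent with every daughter is *b.
Continuing position by position gives *boripam; check it forward:
Yodor: *boripam
  boripam → buripam   [vowel merger]
  buripam (rule 2 does not apply)
  buripam → vuripam   [unconditioned shift]
  giving Yodor vuripam.
Lurevan: *boripam > boribam > boribom  (by intervocalic voicing, vowel merger)
*boripam is the unique common source.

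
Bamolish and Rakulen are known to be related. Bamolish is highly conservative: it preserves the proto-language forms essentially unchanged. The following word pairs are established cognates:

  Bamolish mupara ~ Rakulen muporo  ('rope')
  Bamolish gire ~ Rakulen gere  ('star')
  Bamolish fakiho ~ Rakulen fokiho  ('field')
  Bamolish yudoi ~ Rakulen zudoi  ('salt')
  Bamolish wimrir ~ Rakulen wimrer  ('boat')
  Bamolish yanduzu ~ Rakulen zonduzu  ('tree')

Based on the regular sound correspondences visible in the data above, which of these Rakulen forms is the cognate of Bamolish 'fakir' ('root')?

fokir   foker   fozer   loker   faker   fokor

foker

fakiho ~ fokiho — Bamolish a corresponds to Rakulen o after a consonant, before a consonant other than r, m, n, p, b, f, v.
gire ~ gere, wimrir ~ wimrer — Bamolish i corresponds to Rakulen e after a consonant, before r.
Applying these to Bamolish 'fakir':
  fakir → fokir   (a→o after a consonant, before a consonant other than r, m, n, p, b, f, v)
  fokir → foker   (i→e after a consonant, before r)
So the Rakulen cognate is 'foker'.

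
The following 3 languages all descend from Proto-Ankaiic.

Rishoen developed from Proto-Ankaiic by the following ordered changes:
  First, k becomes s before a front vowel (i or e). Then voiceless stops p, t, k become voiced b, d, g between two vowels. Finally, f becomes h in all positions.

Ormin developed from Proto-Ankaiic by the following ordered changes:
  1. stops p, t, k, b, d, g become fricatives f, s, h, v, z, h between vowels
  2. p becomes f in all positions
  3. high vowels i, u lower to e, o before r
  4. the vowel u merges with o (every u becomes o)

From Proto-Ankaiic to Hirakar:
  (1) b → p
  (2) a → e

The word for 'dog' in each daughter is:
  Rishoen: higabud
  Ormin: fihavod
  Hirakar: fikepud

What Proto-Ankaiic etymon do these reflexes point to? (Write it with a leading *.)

Position 6: Rishoen has u, Ormin has o, Hirakar has u. Rishoen preserves u here (none of its changes turn any other segment into u), so the proto-segment is *u.
Position 3: Rishoen has g, Ormin has h, Hirakar has k. Hirakar preserves k here (none of its changes turn any other segment into k), so the proto-segment is *k.
Position 1: Rishoen has h, Ormin has f, Hirakar has f. Hirakar preserves f here (none of its changes turn any other segment into f), so the proto-segment is *f.
Continuing position by position gives *fikabud; check it forward:
Rishoen: start from *fikabud.
  rule 1: no change — fikabud
  rule 2 (intervocalic voicing): fikabud → figabud
  rule 3 (unconditioned shift): figabud → higabud
  ⇒ Rishoen higabud
Ormin: start from *fikabud.
  rule 1 (intervocalic lenition): fikabud → fihavud
  rule 2: no change — fihavud
  rule 3: no change — fihavud
  rule 4 (vowel merger): fihavud → fihavod
  ⇒ Ormin fihavod
Hirakar: start from *fikabud.
  rule 1 (unconditioned shift): fikabud → fikapud
  rule 2 (vowel merger): fikapud → fikepud
  ⇒ Hirakar fikepud
No other proto-form is consistent with every reflex, so the reconstruction is *fikabud.

*fikabud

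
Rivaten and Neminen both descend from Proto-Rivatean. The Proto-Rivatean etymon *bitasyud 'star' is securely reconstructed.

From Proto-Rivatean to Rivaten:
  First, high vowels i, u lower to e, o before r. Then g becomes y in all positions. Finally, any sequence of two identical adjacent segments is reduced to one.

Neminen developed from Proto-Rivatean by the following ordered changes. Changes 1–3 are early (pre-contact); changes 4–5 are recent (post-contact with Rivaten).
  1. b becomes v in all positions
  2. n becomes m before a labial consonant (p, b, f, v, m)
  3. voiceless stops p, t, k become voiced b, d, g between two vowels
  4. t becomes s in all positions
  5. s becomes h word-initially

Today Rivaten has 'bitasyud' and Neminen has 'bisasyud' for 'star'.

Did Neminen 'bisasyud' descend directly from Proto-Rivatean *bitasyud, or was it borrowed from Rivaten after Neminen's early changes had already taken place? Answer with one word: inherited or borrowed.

borrowed

If inherited, *bitasyud would pass through all of Neminen's changes:
Neminen: *bitasyud > vitasyud > vidasyud  (by unconditioned shift, intervocalic voicing)
If borrowed from Rivaten 'bitasyud' after the early changes, it would undergo only the recent ones:
  rule 4 (unconditioned shift): bitasyud → bisasyud
  rule 5 (debuccalisation): no change (bisasyud)
  ⇒ as a loan: bisasyud
Neminen 'bisasyud' matches the loan outcome 'bisasyud', not the inherited 'vidasyud' — it skipped the early Neminen changes, so it was borrowed from Rivaten.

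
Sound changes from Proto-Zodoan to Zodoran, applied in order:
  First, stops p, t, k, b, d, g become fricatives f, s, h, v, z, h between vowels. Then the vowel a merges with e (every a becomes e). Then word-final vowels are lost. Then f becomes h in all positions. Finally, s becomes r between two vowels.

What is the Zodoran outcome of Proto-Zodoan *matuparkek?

meruherkek

Zodoran: *matuparkek
  matuparkek → masufarkek   [intervocalic lenition]
  masufarkek → mesuferkek   [vowel merger]
  mesuferkek (rule 3 does not apply)
  mesuferkek → mesuherkek   [unconditioned shift]
  mesuherkek → meruherkek   [rhotacism]
  giving Zodoran meruherkek.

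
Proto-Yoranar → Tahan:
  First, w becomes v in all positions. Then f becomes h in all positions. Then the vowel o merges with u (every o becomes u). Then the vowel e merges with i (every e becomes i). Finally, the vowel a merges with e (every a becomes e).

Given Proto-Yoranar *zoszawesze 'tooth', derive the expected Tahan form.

zuszeviszi

Tahan: *zoszawesze > zoszavesze > zuszavesze > zuszaviszi > zuszeviszi  (by unconditioned shift, vowel merger, vowel merger, vowel merger)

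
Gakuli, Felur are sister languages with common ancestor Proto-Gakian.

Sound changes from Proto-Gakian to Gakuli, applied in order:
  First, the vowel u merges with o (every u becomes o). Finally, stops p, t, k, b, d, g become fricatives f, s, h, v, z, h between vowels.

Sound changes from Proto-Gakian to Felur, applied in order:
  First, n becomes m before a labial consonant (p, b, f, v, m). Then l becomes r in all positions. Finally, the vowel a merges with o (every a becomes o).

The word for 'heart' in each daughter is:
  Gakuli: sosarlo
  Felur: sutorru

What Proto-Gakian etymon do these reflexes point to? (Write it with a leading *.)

Position 3: Gakuli has s, Felur has t. Felur preserves t here (none of its changes turn any other segment into t), so the proto-segment is *t.
Position 4: Gakuli has a, Felur has o. Gakuli preserves a here (none of its changes turn any other segment into a), so the proto-segment is *a.
Position 6: Gakuli has l, Felur has r. Gakuli preserves l here (none of its changes turn any other segment into l), so the proto-segment is *l.
Verify the candidate proto-form against each daughter:
Gakuli: *sutarlu
  sutarlu → sotarlo   [vowel merger]
  sotarlo → sosarlo   [intervocalic lenition]
  giving Gakuli sosarlo.
Felur: *sutarlu > sutarru > sutorru  (by unconditioned shift, vowel merger)
Only *sutarlu yields all of Gakuli sosarlo, Felur sutorru.

*sutarlu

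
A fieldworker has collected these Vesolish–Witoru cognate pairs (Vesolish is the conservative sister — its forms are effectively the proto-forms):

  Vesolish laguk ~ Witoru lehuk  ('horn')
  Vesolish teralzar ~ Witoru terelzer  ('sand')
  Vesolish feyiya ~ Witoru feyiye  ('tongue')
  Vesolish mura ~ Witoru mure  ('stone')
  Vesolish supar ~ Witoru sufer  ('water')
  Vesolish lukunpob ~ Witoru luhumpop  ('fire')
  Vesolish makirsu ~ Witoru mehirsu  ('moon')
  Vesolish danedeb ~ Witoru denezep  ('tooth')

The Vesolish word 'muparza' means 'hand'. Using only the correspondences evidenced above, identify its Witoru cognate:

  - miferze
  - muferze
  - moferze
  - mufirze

muferze

supar ~ sufer — Vesolish p corresponds to Witoru f between vowels (before a back vowel).
teralzar ~ terelzer, supar ~ sufer — Vesolish a corresponds to Witoru e after a consonant, before r.
feyiya ~ feyiye, mura ~ mure — Vesolish a corresponds to Witoru e word-finally.
Applying these to Vesolish 'muparza':
  muparza → mufarza   (p→f between vowels (before a back vowel))
  mufarza → muferza   (a→e after a consonant, before r)
  muferza → muferze   (a→e word-finally)
So the Witoru cognate is 'muferze'.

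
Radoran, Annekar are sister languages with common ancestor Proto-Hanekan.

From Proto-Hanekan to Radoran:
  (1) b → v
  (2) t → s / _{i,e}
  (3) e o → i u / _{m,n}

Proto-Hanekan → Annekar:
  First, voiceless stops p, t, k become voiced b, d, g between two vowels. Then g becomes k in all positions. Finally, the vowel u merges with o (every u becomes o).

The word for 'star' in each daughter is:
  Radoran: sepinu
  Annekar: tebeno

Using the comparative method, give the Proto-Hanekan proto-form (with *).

*tepenu

Position 3: Radoran has p, Annekar has b. Radoran preserves p here (none of its changes turn any other segment into p), so the proto-segment is *p.
Position 6: Radoran has u, Annekar has o. Taking the neighbouring segments as reconstructed: Radoran u can only go back to *u; Annekar o could go back to *o or *u — the one source consistent with every daughter is *u.
Verify the candidate proto-form against each daughter:
Radoran: start from *tepenu.
  rule 1: no change — tepenu
  rule 2 (palatalisation): tepenu → sepenu
  rule 3 (pre-nasal raising): sepenu → sepinu
  ⇒ Radoran sepinu
Annekar: *tepenu > tebenu > tebeno  (by intervocalic voicing, vowel merger)
No other proto-form is consistent with every reflex, so the reconstruction is *tepenu.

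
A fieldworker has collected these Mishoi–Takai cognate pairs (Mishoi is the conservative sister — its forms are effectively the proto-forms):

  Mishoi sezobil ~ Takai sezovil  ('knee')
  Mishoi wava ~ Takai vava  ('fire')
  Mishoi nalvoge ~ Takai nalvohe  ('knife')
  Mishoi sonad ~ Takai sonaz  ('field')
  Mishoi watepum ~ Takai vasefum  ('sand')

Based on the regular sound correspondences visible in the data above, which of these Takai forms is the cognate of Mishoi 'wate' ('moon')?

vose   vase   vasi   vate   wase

wava ~ vava, watepum ~ vasefum — Mishoi w corresponds to Takai v word-initially before a back vowel.
watepum ~ vasefum — Mishoi t corresponds to Takai s between vowels (before a front vowel).
Applying these to Mishoi 'wate':
  wate → vate   (w→v word-initially before a back vowel)
  vate → vase   (t→s between vowels (before a front vowel))
So the Takai cognate is 'vase'.

vase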